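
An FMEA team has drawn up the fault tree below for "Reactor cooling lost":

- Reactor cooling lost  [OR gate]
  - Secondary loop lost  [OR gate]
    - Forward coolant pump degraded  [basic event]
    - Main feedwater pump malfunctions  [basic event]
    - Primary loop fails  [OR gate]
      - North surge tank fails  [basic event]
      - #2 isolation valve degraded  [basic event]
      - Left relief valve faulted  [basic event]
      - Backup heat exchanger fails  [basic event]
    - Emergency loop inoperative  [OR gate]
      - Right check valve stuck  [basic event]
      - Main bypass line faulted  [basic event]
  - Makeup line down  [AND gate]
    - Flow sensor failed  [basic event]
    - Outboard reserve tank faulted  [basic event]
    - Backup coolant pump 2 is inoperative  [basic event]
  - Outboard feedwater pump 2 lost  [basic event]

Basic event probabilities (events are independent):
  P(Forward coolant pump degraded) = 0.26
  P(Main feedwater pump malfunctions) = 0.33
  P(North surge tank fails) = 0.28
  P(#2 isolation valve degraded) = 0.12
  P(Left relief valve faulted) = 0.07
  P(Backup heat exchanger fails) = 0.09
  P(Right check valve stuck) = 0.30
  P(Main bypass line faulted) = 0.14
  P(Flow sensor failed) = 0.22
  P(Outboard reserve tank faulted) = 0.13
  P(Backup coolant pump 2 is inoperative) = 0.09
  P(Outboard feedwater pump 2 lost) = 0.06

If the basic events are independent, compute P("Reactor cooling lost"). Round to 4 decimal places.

P(Primary loop fails) [OR] = 1 − (1−0.28) × (1−0.12) × (1−0.07) × (1−0.09) = 0.463784
P(Emergency loop inoperative) [OR] = 1 − (1−0.30) × (1−0.14) = 0.398000
P(Secondary loop lost) [OR] = 1 − (1−0.26) × (1−0.33) × (1−0.463784) × (1−0.398000) = 0.839955
P(Makeup line down) [AND] = 0.22 × 0.13 × 0.09 = 0.002574
P(Reactor cooling lost) [OR] = 1 − (1−0.839955) × (1−0.002574) × (1−0.06) = 0.849945
Rounded to 4 decimal places: P(Reactor cooling lost) ≈ 0.8499.

0.8499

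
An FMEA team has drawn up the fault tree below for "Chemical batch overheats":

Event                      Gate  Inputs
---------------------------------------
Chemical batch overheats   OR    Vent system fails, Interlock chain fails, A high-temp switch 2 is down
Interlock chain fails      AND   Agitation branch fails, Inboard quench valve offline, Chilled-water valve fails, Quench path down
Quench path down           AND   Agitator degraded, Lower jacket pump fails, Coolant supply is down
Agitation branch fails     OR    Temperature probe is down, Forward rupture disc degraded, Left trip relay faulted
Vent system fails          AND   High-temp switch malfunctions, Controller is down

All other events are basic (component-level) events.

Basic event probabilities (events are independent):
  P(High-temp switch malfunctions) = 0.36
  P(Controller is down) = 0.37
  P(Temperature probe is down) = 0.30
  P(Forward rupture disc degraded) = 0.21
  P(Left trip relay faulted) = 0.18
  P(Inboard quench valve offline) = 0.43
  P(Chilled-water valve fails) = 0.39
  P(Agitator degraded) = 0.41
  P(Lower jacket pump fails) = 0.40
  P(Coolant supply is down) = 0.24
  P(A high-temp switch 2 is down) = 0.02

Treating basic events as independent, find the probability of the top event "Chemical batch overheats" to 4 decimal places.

0.1536

P(Vent system fails) [AND] = 0.36 × 0.37 = 0.133200
P(Agitation branch fails) [OR] = 1 − (1−0.30) × (1−0.21) × (1−0.18) = 0.546540
P(Quench path down) [AND] = 0.41 × 0.40 × 0.24 = 0.039360
P(Interlock chain fails) [AND] = 0.546540 × 0.43 × 0.39 × 0.039360 = 0.003608
P(Chemical batch overheats) [OR] = 1 − (1−0.133200) × (1−0.003608) × (1−0.02) = 0.153601
Rounded to 4 decimal places: P(Chemical batch overheats) ≈ 0.1536.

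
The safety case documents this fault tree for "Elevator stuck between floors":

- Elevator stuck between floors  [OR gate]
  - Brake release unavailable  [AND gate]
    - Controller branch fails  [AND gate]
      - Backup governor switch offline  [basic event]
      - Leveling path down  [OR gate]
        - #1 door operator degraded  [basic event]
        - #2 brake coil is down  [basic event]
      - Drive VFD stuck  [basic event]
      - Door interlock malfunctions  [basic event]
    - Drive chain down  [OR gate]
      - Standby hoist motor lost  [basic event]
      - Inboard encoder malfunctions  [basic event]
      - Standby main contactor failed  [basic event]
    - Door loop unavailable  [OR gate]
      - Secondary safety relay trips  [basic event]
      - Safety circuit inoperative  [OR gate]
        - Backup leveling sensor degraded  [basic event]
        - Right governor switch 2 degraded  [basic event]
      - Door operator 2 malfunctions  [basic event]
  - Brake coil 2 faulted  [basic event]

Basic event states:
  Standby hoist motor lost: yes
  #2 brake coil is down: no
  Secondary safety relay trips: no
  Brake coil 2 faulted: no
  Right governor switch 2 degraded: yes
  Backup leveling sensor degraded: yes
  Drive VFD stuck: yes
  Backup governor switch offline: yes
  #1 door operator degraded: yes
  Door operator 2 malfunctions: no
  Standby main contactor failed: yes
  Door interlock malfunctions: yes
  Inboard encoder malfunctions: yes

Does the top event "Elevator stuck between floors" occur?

Leveling path down [OR]: #1 door operator degraded=occurs, #2 brake coil is down=not → at least one input occurs → occurs.
Controller branch fails [AND]: Backup governor switch offline=occurs, Leveling path down=occurs, Drive VFD stuck=occurs, Door interlock malfunctions=occurs → all inputs occur → occurs.
Drive chain down [OR]: Standby hoist motor lost=occurs, Inboard encoder malfunctions=occurs, Standby main contactor failed=occurs → at least one input occurs → occurs.
Safety circuit inoperative [OR]: Backup leveling sensor degraded=occurs, Right governor switch 2 degraded=occurs → at least one input occurs → occurs.
Door loop unavailable [OR]: Secondary safety relay trips=not, Safety circuit inoperative=occurs, Door operator 2 malfunctions=not → at least one input occurs → occurs.
Brake release unavailable [AND]: Controller branch fails=occurs, Drive chain down=occurs, Door loop unavailable=occurs → all inputs occur → occurs.
Elevator stuck between floors [OR]: Brake release unavailable=occurs, Brake coil 2 faulted=not → at least one input occurs → occurs.

Yes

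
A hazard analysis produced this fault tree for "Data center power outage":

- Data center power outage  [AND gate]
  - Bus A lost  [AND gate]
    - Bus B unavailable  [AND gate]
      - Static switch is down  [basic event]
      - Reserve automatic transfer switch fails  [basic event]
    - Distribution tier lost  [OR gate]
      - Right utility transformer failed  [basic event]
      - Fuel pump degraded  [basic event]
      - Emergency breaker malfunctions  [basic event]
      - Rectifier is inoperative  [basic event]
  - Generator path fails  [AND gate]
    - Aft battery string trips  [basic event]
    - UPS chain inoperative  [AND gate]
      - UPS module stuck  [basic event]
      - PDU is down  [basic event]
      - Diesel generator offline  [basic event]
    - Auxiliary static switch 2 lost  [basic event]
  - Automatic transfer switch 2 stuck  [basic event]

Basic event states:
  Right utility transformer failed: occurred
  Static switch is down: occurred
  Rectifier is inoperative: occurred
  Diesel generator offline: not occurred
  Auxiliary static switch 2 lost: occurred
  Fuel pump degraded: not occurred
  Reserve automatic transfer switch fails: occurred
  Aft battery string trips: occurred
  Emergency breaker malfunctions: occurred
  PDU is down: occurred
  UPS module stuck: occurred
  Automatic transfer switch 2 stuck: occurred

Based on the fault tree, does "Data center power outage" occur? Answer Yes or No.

No

Bus B unavailable [AND]: Static switch is down=occurs, Reserve automatic transfer switch fails=occurs → all inputs occur → occurs.
Distribution tier lost [OR]: Right utility transformer failed=occurs, Fuel pump degraded=not, Emergency breaker malfunctions=occurs, Rectifier is inoperative=occurs → at least one input occurs → occurs.
Bus A lost [AND]: Bus B unavailable=occurs, Distribution tier lost=occurs → all inputs occur → occurs.
UPS chain inoperative [AND]: UPS module stuck=occurs, PDU is down=occurs, Diesel generator offline=not → not all inputs occur → does not occur.
Generator path fails [AND]: Aft battery string trips=occurs, UPS chain inoperative=not, Auxiliary static switch 2 lost=occurs → not all inputs occur → does not occur.
Data center power outage [AND]: Bus A lost=occurs, Generator path fails=not, Automatic transfer switch 2 stuck=occurs → not all inputs occur → does not occur.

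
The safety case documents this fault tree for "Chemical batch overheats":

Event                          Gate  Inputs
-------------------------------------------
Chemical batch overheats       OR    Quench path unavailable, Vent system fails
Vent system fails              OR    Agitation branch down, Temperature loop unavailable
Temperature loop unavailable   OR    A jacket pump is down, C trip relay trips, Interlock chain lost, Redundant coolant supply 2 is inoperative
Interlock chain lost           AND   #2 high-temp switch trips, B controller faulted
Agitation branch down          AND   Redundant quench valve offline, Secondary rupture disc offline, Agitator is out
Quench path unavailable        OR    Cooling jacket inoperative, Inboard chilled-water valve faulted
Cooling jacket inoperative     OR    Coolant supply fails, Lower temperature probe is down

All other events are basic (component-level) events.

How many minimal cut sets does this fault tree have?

Cooling jacket inoperative [OR]: union of children's cut sets → 2 cut set(s).
Quench path unavailable [OR]: union of children's cut sets → 3 cut set(s).
Agitation branch down [AND]: one cut set from each child combined → 1 × 1 × 1 = 1 cut set(s).
Interlock chain lost [AND]: one cut set from each child combined → 1 × 1 = 1 cut set(s).
Temperature loop unavailable [OR]: union of children's cut sets → 4 cut set(s).
Vent system fails [OR]: union of children's cut sets → 5 cut set(s).
Chemical batch overheats [OR]: union of children's cut sets → 8 cut set(s).
Minimal cut sets: {Coolant supply fails}; {Lower temperature probe is down}; {Inboard chilled-water valve faulted}; {Agitator is out, Redundant quench valve offline, Secondary rupture disc offline}; {A jacket pump is down}; {C trip relay trips}; {#2 high-temp switch trips, B controller faulted}; {Redundant coolant supply 2 is inoperative}.

8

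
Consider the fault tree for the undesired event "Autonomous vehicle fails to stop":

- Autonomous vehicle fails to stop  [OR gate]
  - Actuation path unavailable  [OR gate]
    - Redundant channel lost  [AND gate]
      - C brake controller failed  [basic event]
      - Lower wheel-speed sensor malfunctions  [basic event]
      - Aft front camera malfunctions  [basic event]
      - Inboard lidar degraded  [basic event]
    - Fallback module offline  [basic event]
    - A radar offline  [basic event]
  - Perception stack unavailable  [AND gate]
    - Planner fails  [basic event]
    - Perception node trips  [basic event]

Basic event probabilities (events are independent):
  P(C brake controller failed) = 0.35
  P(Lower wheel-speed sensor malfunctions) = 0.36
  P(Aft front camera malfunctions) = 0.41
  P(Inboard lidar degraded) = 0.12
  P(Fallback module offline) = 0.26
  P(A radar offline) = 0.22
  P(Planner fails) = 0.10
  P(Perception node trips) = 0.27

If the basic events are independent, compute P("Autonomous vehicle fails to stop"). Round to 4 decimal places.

0.4419

P(Redundant channel lost) [AND] = 0.35 × 0.36 × 0.41 × 0.12 = 0.006199
P(Actuation path unavailable) [OR] = 1 − (1−0.006199) × (1−0.26) × (1−0.22) = 0.426378
P(Perception stack unavailable) [AND] = 0.10 × 0.27 = 0.027000
P(Autonomous vehicle fails to stop) [OR] = 1 − (1−0.426378) × (1−0.027000) = 0.441866
Rounded to 4 decimal places: P(Autonomous vehicle fails to stop) ≈ 0.4419.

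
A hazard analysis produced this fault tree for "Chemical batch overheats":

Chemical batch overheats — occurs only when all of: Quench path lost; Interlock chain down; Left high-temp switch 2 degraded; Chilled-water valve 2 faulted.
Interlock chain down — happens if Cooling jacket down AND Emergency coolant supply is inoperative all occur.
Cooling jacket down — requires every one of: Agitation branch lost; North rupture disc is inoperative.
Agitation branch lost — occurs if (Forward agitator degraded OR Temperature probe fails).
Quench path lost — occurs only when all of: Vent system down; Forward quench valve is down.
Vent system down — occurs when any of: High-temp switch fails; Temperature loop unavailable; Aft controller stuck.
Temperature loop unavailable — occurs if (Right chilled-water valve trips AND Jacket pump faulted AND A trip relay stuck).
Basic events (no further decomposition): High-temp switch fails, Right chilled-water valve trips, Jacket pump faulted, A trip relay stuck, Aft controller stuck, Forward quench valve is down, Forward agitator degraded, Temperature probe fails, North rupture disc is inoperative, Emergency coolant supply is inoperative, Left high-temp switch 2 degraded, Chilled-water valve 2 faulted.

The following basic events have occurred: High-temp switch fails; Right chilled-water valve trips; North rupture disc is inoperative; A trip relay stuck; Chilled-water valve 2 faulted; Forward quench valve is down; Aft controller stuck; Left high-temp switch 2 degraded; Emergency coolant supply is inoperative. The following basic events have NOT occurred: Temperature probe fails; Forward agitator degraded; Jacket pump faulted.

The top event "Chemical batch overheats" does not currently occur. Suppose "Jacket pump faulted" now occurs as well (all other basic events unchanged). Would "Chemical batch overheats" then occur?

No

Counterfactual: set "Jacket pump faulted" to occurred.
Temperature loop unavailable [AND]: Right chilled-water valve trips=occurs, Jacket pump faulted=occurs, A trip relay stuck=occurs → all inputs occur → occurs.
Vent system down [OR]: High-temp switch fails=occurs, Temperature loop unavailable=occurs, Aft controller stuck=occurs → at least one input occurs → occurs.
Quench path lost [AND]: Vent system down=occurs, Forward quench valve is down=occurs → all inputs occur → occurs.
Agitation branch lost [OR]: Forward agitator degraded=not, Temperature probe fails=not → no input occurs → does not occur.
Cooling jacket down [AND]: Agitation branch lost=not, North rupture disc is inoperative=occurs → not all inputs occur → does not occur.
Interlock chain down [AND]: Cooling jacket down=not, Emergency coolant supply is inoperative=occurs → not all inputs occur → does not occur.
Chemical batch overheats [AND]: Quench path lost=occurs, Interlock chain down=not, Left high-temp switch 2 degraded=occurs, Chilled-water valve 2 faulted=occurs → not all inputs occur → does not occur.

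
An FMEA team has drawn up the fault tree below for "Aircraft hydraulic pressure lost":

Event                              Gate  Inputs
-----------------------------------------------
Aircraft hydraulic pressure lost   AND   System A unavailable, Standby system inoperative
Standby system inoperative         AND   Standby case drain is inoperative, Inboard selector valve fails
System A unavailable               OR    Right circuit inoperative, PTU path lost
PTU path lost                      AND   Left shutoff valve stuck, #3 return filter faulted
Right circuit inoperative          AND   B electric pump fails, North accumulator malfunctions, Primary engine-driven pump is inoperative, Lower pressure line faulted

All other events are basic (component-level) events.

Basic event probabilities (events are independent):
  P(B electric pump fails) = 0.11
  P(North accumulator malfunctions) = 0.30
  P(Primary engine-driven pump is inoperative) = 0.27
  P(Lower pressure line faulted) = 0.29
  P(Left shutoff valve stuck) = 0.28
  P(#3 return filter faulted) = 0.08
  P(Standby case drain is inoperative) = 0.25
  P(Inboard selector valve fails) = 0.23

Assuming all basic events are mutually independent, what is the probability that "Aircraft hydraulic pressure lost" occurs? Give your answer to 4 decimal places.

P(Right circuit inoperative) [AND] = 0.11 × 0.30 × 0.27 × 0.29 = 0.002584
P(PTU path lost) [AND] = 0.28 × 0.08 = 0.022400
P(System A unavailable) [OR] = 1 − (1−0.002584) × (1−0.022400) = 0.024926
P(Standby system inoperative) [AND] = 0.25 × 0.23 = 0.057500
P(Aircraft hydraulic pressure lost) [AND] = 0.024926 × 0.057500 = 0.001433
Rounded to 4 decimal places: P(Aircraft hydraulic pressure lost) ≈ 0.0014.

0.0014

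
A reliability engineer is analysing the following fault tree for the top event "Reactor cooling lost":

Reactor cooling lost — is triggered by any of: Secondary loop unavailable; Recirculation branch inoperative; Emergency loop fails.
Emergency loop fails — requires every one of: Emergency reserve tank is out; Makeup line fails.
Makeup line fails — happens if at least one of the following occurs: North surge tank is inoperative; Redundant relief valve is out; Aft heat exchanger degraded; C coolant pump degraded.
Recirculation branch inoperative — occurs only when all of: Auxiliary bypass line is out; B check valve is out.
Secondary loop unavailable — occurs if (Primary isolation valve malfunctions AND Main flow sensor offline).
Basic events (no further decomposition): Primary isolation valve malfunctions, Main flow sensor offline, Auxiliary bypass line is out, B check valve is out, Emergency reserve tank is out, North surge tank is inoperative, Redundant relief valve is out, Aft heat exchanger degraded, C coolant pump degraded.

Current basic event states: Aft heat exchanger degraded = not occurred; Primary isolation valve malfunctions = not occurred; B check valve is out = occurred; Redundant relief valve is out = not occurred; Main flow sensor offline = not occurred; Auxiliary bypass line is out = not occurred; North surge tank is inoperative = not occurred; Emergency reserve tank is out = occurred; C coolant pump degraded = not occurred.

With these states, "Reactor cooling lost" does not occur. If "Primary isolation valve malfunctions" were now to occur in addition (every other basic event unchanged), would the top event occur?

Counterfactual: set "Primary isolation valve malfunctions" to occurred.
Secondary loop unavailable [AND]: Primary isolation valve malfunctions=occurs, Main flow sensor offline=not → not all inputs occur → does not occur.
Recirculation branch inoperative [AND]: Auxiliary bypass line is out=not, B check valve is out=occurs → not all inputs occur → does not occur.
Makeup line fails [OR]: North surge tank is inoperative=not, Redundant relief valve is out=not, Aft heat exchanger degraded=not, C coolant pump degraded=not → no input occurs → does not occur.
Emergency loop fails [AND]: Emergency reserve tank is out=occurs, Makeup line fails=not → not all inputs occur → does not occur.
Reactor cooling lost [OR]: Secondary loop unavailable=not, Recirculation branch inoperative=not, Emergency loop fails=not → no input occurs → does not occur.

No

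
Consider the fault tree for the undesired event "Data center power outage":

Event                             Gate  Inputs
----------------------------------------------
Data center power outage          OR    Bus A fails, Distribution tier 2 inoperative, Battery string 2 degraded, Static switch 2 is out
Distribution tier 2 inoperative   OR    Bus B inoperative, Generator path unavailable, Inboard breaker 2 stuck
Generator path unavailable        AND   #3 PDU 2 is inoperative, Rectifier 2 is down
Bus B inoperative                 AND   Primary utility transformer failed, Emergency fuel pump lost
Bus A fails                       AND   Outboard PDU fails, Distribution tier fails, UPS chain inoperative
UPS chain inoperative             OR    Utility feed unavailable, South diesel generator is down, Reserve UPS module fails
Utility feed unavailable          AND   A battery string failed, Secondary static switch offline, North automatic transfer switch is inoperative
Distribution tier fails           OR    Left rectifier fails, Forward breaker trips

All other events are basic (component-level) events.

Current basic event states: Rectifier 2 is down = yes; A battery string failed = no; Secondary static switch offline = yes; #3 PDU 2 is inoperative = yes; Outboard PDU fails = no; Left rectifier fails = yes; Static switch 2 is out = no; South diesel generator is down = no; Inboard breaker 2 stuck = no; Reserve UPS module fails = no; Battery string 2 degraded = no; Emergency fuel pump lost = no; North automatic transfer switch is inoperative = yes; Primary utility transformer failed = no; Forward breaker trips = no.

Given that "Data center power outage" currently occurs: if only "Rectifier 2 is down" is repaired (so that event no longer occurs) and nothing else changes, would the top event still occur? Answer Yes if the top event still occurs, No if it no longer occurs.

Counterfactual: set "Rectifier 2 is down" to not occurred.
Distribution tier fails [OR]: Left rectifier fails=occurs, Forward breaker trips=not → at least one input occurs → occurs.
Utility feed unavailable [AND]: A battery string failed=not, Secondary static switch offline=occurs, North automatic transfer switch is inoperative=occurs → not all inputs occur → does not occur.
UPS chain inoperative [OR]: Utility feed unavailable=not, South diesel generator is down=not, Reserve UPS module fails=not → no input occurs → does not occur.
Bus A fails [AND]: Outboard PDU fails=not, Distribution tier fails=occurs, UPS chain inoperative=not → not all inputs occur → does not occur.
Bus B inoperative [AND]: Primary utility transformer failed=not, Emergency fuel pump lost=not → not all inputs occur → does not occur.
Generator path unavailable [AND]: #3 PDU 2 is inoperative=occurs, Rectifier 2 is down=not → not all inputs occur → does not occur.
Distribution tier 2 inoperative [OR]: Bus B inoperative=not, Generator path unavailable=not, Inboard breaker 2 stuck=not → no input occurs → does not occur.
Data center power outage [OR]: Bus A fails=not, Distribution tier 2 inoperative=not, Battery string 2 degraded=not, Static switch 2 is out=not → no input occurs → does not occur.

No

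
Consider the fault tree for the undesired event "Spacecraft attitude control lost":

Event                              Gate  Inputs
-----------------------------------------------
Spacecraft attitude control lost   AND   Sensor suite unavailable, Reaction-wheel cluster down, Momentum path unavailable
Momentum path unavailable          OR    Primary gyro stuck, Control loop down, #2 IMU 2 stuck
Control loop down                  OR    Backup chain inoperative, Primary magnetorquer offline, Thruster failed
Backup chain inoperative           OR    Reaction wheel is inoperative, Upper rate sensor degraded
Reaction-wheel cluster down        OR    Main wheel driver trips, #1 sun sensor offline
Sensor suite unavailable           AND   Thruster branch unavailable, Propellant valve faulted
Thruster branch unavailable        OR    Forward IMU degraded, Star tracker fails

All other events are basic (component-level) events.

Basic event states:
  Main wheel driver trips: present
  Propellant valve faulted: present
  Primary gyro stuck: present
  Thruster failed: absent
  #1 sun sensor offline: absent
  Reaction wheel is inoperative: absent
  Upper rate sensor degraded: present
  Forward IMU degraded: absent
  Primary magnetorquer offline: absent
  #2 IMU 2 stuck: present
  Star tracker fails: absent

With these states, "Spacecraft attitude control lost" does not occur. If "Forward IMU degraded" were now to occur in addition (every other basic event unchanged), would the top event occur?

Yes

Counterfactual: set "Forward IMU degraded" to occurred.
Thruster branch unavailable [OR]: Forward IMU degraded=occurs, Star tracker fails=not → at least one input occurs → occurs.
Sensor suite unavailable [AND]: Thruster branch unavailable=occurs, Propellant valve faulted=occurs → all inputs occur → occurs.
Reaction-wheel cluster down [OR]: Main wheel driver trips=occurs, #1 sun sensor offline=not → at least one input occurs → occurs.
Backup chain inoperative [OR]: Reaction wheel is inoperative=not, Upper rate sensor degraded=occurs → at least one input occurs → occurs.
Control loop down [OR]: Backup chain inoperative=occurs, Primary magnetorquer offline=not, Thruster failed=not → at least one input occurs → occurs.
Momentum path unavailable [OR]: Primary gyro stuck=occurs, Control loop down=occurs, #2 IMU 2 stuck=occurs → at least one input occurs → occurs.
Spacecraft attitude control lost [AND]: Sensor suite unavailable=occurs, Reaction-wheel cluster down=occurs, Momentum path unavailable=occurs → all inputs occur → occurs.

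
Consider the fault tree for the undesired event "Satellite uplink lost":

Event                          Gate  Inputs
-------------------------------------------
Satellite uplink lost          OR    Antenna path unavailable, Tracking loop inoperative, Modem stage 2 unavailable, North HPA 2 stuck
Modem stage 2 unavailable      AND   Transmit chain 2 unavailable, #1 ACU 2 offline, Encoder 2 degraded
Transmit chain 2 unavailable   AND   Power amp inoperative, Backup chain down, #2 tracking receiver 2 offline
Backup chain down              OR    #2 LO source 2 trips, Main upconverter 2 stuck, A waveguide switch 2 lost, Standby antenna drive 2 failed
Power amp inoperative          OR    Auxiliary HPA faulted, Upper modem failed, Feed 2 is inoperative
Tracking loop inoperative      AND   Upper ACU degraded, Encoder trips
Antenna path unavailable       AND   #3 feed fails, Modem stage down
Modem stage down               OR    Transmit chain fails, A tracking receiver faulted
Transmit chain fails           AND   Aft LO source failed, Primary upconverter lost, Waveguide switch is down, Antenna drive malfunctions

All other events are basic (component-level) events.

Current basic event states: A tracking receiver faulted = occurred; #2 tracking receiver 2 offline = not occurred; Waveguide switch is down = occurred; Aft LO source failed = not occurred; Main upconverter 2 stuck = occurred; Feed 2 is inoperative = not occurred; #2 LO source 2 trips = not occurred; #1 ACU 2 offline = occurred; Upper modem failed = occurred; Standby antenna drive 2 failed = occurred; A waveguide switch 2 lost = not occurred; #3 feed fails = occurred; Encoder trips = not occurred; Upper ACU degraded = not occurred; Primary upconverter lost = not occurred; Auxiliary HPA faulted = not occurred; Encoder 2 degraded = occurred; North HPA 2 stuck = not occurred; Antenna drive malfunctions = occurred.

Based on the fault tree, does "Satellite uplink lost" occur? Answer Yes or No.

Yes

Transmit chain fails [AND]: Aft LO source failed=not, Primary upconverter lost=not, Waveguide switch is down=occurs, Antenna drive malfunctions=occurs → not all inputs occur → does not occur.
Modem stage down [OR]: Transmit chain fails=not, A tracking receiver faulted=occurs → at least one input occurs → occurs.
Antenna path unavailable [AND]: #3 feed fails=occurs, Modem stage down=occurs → all inputs occur → occurs.
Tracking loop inoperative [AND]: Upper ACU degraded=not, Encoder trips=not → not all inputs occur → does not occur.
Power amp inoperative [OR]: Auxiliary HPA faulted=not, Upper modem failed=occurs, Feed 2 is inoperative=not → at least one input occurs → occurs.
Backup chain down [OR]: #2 LO source 2 trips=not, Main upconverter 2 stuck=occurs, A waveguide switch 2 lost=not, Standby antenna drive 2 failed=occurs → at least one input occurs → occurs.
Transmit chain 2 unavailable [AND]: Power amp inoperative=occurs, Backup chain down=occurs, #2 tracking receiver 2 offline=not → not all inputs occur → does not occur.
Modem stage 2 unavailable [AND]: Transmit chain 2 unavailable=not, #1 ACU 2 offline=occurs, Encoder 2 degraded=occurs → not all inputs occur → does not occur.
Satellite uplink lost [OR]: Antenna path unavailable=occurs, Tracking loop inoperative=not, Modem stage 2 unavailable=not, North HPA 2 stuck=not → at least one input occurs → occurs.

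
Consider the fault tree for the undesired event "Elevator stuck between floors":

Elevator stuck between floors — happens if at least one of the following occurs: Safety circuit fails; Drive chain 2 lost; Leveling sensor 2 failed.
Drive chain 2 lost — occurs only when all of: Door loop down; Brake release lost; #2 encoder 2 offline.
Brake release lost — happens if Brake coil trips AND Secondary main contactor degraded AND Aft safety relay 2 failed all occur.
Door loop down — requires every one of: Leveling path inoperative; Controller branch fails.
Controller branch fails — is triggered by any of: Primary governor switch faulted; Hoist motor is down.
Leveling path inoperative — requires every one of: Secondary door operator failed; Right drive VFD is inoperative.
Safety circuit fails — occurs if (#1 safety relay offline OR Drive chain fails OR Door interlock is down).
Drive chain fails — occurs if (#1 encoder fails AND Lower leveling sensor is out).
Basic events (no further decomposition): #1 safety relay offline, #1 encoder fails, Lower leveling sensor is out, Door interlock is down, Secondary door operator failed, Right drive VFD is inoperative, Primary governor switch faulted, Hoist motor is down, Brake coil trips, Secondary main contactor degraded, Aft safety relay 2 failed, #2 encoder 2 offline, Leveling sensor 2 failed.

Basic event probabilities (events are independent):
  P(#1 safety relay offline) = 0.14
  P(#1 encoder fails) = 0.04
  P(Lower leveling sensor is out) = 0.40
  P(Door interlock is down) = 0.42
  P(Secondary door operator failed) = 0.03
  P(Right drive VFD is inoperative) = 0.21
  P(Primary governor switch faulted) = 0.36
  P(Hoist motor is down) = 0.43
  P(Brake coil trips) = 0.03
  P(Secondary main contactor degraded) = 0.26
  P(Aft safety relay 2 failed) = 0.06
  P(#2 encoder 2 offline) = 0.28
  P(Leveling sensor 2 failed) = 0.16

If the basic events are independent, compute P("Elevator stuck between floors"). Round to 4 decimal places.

P(Drive chain fails) [AND] = 0.04 × 0.40 = 0.016000
P(Safety circuit fails) [OR] = 1 − (1−0.14) × (1−0.016000) × (1−0.42) = 0.509181
P(Leveling path inoperative) [AND] = 0.03 × 0.21 = 0.006300
P(Controller branch fails) [OR] = 1 − (1−0.36) × (1−0.43) = 0.635200
P(Door loop down) [AND] = 0.006300 × 0.635200 = 0.004002
P(Brake release lost) [AND] = 0.03 × 0.26 × 0.06 = 0.000468
P(Drive chain 2 lost) [AND] = 0.004002 × 0.000468 × 0.28 = 0.000001
P(Elevator stuck between floors) [OR] = 1 − (1−0.509181) × (1−0.000001) × (1−0.16) = 0.587712
Rounded to 4 decimal places: P(Elevator stuck between floors) ≈ 0.5877.

0.5877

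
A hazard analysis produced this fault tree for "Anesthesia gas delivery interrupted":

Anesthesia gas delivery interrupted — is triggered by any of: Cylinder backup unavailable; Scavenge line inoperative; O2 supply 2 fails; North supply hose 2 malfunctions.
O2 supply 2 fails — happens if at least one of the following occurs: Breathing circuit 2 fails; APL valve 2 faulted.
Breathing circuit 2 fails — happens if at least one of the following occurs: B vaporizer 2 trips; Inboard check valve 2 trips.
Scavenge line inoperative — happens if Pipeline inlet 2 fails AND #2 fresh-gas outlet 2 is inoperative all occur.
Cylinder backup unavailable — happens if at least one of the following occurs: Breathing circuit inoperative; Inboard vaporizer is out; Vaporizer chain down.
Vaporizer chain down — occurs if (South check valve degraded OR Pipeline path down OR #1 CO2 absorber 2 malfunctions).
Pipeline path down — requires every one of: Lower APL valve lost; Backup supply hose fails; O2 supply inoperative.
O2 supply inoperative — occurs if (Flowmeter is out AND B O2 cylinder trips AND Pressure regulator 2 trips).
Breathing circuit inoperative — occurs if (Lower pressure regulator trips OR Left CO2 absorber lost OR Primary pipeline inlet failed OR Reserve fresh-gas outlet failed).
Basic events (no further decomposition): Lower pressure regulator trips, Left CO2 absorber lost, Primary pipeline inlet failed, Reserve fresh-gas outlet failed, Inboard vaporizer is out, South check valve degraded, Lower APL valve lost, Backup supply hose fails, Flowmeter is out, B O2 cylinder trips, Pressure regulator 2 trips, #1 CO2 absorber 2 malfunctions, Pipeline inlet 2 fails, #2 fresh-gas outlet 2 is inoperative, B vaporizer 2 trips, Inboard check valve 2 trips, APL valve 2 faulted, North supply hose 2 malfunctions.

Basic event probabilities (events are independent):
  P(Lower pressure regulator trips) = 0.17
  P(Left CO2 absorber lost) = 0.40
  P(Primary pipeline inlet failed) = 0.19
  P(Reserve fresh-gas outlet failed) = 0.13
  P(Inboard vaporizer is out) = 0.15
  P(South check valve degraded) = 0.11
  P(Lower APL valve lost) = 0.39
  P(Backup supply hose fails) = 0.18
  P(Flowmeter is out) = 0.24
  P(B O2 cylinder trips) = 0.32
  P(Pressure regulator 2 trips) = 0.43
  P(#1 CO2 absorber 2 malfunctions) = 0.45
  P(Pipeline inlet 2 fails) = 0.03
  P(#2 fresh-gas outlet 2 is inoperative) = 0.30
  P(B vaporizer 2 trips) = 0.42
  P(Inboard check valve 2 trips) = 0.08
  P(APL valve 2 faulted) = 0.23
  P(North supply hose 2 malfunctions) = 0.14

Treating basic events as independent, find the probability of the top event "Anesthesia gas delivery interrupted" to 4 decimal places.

P(Breathing circuit inoperative) [OR] = 1 − (1−0.17) × (1−0.40) × (1−0.19) × (1−0.13) = 0.649059
P(O2 supply inoperative) [AND] = 0.24 × 0.32 × 0.43 = 0.033024
P(Pipeline path down) [AND] = 0.39 × 0.18 × 0.033024 = 0.002318
P(Vaporizer chain down) [OR] = 1 − (1−0.11) × (1−0.002318) × (1−0.45) = 0.511635
P(Cylinder backup unavailable) [OR] = 1 − (1−0.649059) × (1−0.15) × (1−0.511635) = 0.854321
P(Scavenge line inoperative) [AND] = 0.03 × 0.30 = 0.009000
P(Breathing circuit 2 fails) [OR] = 1 − (1−0.42) × (1−0.08) = 0.466400
P(O2 supply 2 fails) [OR] = 1 − (1−0.466400) × (1−0.23) = 0.589128
P(Anesthesia gas delivery interrupted) [OR] = 1 − (1−0.854321) × (1−0.009000) × (1−0.589128) × (1−0.14) = 0.948988
Rounded to 4 decimal places: P(Anesthesia gas delivery interrupted) ≈ 0.9490.

0.9490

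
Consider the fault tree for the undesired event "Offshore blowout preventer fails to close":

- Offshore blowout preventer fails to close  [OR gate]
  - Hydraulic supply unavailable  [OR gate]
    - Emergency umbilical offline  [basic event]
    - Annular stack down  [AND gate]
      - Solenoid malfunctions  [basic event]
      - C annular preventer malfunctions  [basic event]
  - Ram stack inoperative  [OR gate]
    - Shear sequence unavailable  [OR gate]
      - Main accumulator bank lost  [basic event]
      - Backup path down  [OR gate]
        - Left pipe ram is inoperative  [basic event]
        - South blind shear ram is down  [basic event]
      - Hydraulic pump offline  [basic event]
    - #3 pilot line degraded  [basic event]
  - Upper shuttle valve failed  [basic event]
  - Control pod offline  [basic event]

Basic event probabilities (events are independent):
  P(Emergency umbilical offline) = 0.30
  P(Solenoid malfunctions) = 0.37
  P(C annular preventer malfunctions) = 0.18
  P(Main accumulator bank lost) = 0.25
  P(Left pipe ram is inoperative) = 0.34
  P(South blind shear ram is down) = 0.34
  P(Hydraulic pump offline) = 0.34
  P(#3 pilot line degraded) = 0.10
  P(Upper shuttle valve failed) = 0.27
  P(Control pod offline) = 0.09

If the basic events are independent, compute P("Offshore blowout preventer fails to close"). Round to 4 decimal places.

P(Annular stack down) [AND] = 0.37 × 0.18 = 0.066600
P(Hydraulic supply unavailable) [OR] = 1 − (1−0.30) × (1−0.066600) = 0.346620
P(Backup path down) [OR] = 1 − (1−0.34) × (1−0.34) = 0.564400
P(Shear sequence unavailable) [OR] = 1 − (1−0.25) × (1−0.564400) × (1−0.34) = 0.784378
P(Ram stack inoperative) [OR] = 1 − (1−0.784378) × (1−0.10) = 0.805940
P(Offshore blowout preventer fails to close) [OR] = 1 − (1−0.346620) × (1−0.805940) × (1−0.27) × (1−0.09) = 0.915770
Rounded to 4 decimal places: P(Offshore blowout preventer fails to close) ≈ 0.9158.

0.9158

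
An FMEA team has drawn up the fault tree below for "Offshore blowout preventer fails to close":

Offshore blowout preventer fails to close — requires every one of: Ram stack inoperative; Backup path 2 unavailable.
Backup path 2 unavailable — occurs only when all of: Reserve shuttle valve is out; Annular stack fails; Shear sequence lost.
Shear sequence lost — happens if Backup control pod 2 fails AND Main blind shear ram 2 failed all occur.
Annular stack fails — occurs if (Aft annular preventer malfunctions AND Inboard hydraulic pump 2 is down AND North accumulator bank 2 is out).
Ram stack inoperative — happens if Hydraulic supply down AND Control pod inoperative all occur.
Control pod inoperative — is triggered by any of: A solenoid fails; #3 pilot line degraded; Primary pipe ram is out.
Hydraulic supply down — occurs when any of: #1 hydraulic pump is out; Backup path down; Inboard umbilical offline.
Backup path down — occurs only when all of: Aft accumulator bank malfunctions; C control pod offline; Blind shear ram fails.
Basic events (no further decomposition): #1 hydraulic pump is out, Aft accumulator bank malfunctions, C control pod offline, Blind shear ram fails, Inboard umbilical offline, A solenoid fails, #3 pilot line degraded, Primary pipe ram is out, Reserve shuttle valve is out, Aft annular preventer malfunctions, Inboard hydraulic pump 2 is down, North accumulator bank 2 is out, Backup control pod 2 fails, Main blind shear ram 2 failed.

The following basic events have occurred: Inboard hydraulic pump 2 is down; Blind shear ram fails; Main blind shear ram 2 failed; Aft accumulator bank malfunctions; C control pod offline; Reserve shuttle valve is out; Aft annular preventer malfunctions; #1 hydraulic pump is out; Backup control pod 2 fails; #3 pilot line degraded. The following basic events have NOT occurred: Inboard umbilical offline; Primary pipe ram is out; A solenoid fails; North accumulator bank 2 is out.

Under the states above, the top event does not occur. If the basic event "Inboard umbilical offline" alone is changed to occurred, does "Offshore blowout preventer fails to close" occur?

Counterfactual: set "Inboard umbilical offline" to occurred.
Backup path down [AND]: Aft accumulator bank malfunctions=occurs, C control pod offline=occurs, Blind shear ram fails=occurs → all inputs occur → occurs.
Hydraulic supply down [OR]: #1 hydraulic pump is out=occurs, Backup path down=occurs, Inboard umbilical offline=occurs → at least one input occurs → occurs.
Control pod inoperative [OR]: A solenoid fails=not, #3 pilot line degraded=occurs, Primary pipe ram is out=not → at least one input occurs → occurs.
Ram stack inoperative [AND]: Hydraulic supply down=occurs, Control pod inoperative=occurs → all inputs occur → occurs.
Annular stack fails [AND]: Aft annular preventer malfunctions=occurs, Inboard hydraulic pump 2 is down=occurs, North accumulator bank 2 is out=not → not all inputs occur → does not occur.
Shear sequence lost [AND]: Backup control pod 2 fails=occurs, Main blind shear ram 2 failed=occurs → all inputs occur → occurs.
Backup path 2 unavailable [AND]: Reserve shuttle valve is out=occurs, Annular stack fails=not, Shear sequence lost=occurs → not all inputs occur → does not occur.
Offshore blowout preventer fails to close [AND]: Ram stack inoperative=occurs, Backup path 2 unavailable=not → not all inputs occur → does not occur.

No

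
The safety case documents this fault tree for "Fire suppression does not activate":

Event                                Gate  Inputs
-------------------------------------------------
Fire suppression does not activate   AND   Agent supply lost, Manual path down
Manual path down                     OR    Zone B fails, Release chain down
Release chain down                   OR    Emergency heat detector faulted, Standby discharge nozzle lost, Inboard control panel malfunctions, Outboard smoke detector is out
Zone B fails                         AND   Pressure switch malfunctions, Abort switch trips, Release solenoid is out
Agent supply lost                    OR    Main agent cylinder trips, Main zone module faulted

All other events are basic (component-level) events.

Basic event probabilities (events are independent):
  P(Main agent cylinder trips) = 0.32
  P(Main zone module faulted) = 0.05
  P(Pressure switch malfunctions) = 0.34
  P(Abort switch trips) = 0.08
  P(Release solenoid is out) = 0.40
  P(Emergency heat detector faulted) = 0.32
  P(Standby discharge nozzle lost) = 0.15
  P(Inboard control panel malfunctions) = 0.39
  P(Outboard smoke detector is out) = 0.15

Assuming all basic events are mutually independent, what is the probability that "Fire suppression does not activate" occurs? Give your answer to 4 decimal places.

0.2491

P(Agent supply lost) [OR] = 1 − (1−0.32) × (1−0.05) = 0.354000
P(Zone B fails) [AND] = 0.34 × 0.08 × 0.40 = 0.010880
P(Release chain down) [OR] = 1 − (1−0.32) × (1−0.15) × (1−0.39) × (1−0.15) = 0.700307
P(Manual path down) [OR] = 1 − (1−0.010880) × (1−0.700307) = 0.703568
P(Fire suppression does not activate) [AND] = 0.354000 × 0.703568 = 0.249063
Rounded to 4 decimal places: P(Fire suppression does not activate) ≈ 0.2491.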